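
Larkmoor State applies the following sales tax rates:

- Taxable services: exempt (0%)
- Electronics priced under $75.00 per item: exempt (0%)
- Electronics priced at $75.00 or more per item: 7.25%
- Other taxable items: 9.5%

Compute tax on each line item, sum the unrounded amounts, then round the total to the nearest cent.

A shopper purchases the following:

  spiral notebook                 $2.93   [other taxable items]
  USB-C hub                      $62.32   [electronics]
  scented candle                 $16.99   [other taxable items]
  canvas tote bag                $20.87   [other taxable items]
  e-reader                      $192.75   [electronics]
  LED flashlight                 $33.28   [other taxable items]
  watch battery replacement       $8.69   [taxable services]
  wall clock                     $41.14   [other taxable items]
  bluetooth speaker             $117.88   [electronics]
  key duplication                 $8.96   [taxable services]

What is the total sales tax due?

Spiral notebook $2.93: other taxable items → 9.5% → $0.27835
USB-C hub $62.32: electronics, under $75.00 → 0% → $0.00
Scented candle $16.99: other taxable items → 9.5% → $1.61405
Canvas tote bag $20.87: other taxable items → 9.5% → $1.98265
E-reader $192.75: electronics, $75.00 or more → 7.25% → $13.974375
LED flashlight $33.28: other taxable items → 9.5% → $3.1616
Watch battery replacement $8.69: taxable services → 0% → $0.00
Wall clock $41.14: other taxable items → 9.5% → $3.9083
Bluetooth speaker $117.88: electronics, $75.00 or more → 7.25% → $8.5463
Key duplication $8.96: taxable services → 0% → $0.00
Unrounded tax sum = $33.465625 → $33.47

$33.47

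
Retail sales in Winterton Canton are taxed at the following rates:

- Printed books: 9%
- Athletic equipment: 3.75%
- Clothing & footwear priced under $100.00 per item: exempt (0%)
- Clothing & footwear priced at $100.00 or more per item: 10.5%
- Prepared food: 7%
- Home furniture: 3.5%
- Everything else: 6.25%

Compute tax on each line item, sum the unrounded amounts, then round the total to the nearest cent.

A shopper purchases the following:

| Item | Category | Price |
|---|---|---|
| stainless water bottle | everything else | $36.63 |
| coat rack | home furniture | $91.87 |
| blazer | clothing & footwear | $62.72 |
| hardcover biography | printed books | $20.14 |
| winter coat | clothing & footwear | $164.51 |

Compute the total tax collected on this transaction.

Stainless water bottle $36.63: everything else → 6.25% → $2.289375
Coat rack $91.87: home furniture → 3.5% → $3.21545
Blazer $62.72: clothing & footwear, under $100.00 → 0% → $0.00
Hardcover biography $20.14: printed books → 9% → $1.8126
Winter coat $164.51: clothing & footwear, $100.00 or more → 10.5% → $17.27355
Unrounded tax sum = $24.590975 → $24.59

$24.59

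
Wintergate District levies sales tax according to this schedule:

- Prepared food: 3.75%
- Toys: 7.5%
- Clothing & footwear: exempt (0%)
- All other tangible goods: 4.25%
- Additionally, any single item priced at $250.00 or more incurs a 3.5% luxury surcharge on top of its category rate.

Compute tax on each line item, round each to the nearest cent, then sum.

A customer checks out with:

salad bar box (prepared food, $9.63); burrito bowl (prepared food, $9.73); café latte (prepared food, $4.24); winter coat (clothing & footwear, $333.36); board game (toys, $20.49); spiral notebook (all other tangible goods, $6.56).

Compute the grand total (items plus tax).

$398.38

Salad bar box $9.63: prepared food → 3.75% → $0.36
Burrito bowl $9.73: prepared food → 3.75% → $0.36
Café latte $4.24: prepared food → 3.75% → $0.16
Winter coat $333.36: clothing & footwear → 0% + 3.5% surcharge = 3.5% → $11.67
Board game $20.49: toys → 7.5% → $1.54
Spiral notebook $6.56: all other tangible goods → 4.25% → $0.28
Subtotal = $384.01; tax = $14.37; total due = $398.38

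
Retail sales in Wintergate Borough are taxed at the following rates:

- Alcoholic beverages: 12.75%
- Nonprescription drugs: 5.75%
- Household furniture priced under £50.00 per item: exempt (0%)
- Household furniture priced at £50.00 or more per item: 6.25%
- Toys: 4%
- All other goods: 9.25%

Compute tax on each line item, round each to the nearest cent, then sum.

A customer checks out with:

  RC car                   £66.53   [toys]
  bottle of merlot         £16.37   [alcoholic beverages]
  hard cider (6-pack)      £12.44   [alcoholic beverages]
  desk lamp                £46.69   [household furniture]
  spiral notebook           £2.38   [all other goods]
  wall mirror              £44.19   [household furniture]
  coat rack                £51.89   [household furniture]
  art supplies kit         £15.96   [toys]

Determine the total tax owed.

RC car £66.53: toys → 4% → £2.66
Bottle of merlot £16.37: alcoholic beverages → 12.75% → £2.09
Hard cider (6-pack) £12.44: alcoholic beverages → 12.75% → £1.59
Desk lamp £46.69: household furniture, under £50.00 → 0% → £0.00
Spiral notebook £2.38: all other goods → 9.25% → £0.22
Wall mirror £44.19: household furniture, under £50.00 → 0% → £0.00
Coat rack £51.89: household furniture, £50.00 or more → 6.25% → £3.24
Art supplies kit £15.96: toys → 4% → £0.64
Total tax = £2.66 + £2.09 + £1.59 + £0.22 + £3.24 + £0.64 = £10.44

£10.44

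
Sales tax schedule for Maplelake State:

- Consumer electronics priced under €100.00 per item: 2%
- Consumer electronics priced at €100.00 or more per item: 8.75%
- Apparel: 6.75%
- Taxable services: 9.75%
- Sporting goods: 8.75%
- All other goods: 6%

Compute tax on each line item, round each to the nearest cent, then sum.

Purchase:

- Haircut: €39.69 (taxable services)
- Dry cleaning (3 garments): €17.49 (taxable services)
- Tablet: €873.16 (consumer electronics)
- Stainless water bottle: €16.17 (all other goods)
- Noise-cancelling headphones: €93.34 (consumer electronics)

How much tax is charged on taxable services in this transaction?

€5.58

Haircut €39.69: taxable services → 9.75% → €3.87
Dry cleaning (3 garments) €17.49: taxable services → 9.75% → €1.71
Tax on taxable services = €3.87 + €1.71 = €5.58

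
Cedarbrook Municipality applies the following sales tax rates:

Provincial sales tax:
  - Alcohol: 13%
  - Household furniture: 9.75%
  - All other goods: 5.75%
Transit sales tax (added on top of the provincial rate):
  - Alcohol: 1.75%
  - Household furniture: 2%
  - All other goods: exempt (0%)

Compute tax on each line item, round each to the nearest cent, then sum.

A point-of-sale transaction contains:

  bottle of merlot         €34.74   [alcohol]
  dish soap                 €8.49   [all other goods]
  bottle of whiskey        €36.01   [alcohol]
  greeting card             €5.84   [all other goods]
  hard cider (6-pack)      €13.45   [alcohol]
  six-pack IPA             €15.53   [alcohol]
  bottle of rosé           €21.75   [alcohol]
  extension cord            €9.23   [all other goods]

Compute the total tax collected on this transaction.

Bottle of merlot €34.74: alcohol → 13% + 1.75% transit = 14.75% → €5.12
Dish soap €8.49: all other goods → 5.75% + 0% transit = 5.75% → €0.49
Bottle of whiskey €36.01: alcohol → 13% + 1.75% transit = 14.75% → €5.31
Greeting card €5.84: all other goods → 5.75% + 0% transit = 5.75% → €0.34
Hard cider (6-pack) €13.45: alcohol → 13% + 1.75% transit = 14.75% → €1.98
Six-pack IPA €15.53: alcohol → 13% + 1.75% transit = 14.75% → €2.29
Bottle of rosé €21.75: alcohol → 13% + 1.75% transit = 14.75% → €3.21
Extension cord €9.23: all other goods → 5.75% + 0% transit = 5.75% → €0.53
Total tax = €5.12 + €0.49 + €5.31 + €0.34 + €1.98 + €2.29 + €3.21 + €0.53 = €19.27

€19.27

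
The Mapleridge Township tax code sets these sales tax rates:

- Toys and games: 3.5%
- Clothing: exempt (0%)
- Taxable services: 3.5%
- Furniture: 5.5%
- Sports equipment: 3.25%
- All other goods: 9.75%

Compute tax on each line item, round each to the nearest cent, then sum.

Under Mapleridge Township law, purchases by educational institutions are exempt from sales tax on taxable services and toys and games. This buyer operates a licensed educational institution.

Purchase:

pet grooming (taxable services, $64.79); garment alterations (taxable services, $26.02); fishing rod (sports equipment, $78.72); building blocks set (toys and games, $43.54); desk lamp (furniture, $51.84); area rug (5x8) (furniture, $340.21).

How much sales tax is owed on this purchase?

Pet grooming $64.79: taxable services, buyer-exempt → 0% → $0.00
Garment alterations $26.02: taxable services, buyer-exempt → 0% → $0.00
Fishing rod $78.72: sports equipment → 3.25% → $2.56
Building blocks set $43.54: toys and games, buyer-exempt → 0% → $0.00
Desk lamp $51.84: furniture → 5.5% → $2.85
Area rug (5x8) $340.21: furniture → 5.5% → $18.71
Total tax = $2.56 + $2.85 + $18.71 = $24.12

$24.12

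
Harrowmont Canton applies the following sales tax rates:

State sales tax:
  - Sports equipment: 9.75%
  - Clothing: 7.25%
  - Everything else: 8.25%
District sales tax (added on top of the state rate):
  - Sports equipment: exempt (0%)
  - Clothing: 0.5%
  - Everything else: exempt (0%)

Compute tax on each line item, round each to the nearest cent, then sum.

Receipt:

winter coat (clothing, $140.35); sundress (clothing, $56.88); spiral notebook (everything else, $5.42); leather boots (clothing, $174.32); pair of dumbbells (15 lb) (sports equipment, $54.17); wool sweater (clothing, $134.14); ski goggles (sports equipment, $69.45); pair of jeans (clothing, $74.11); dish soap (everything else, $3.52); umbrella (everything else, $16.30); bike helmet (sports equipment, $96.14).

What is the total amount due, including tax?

Winter coat $140.35: clothing → 7.25% + 0.5% district = 7.75% → $10.88
Sundress $56.88: clothing → 7.25% + 0.5% district = 7.75% → $4.41
Spiral notebook $5.42: everything else → 8.25% + 0% district = 8.25% → $0.45
Leather boots $174.32: clothing → 7.25% + 0.5% district = 7.75% → $13.51
Pair of dumbbells (15 lb) $54.17: sports equipment → 9.75% + 0% district = 9.75% → $5.28
Wool sweater $134.14: clothing → 7.25% + 0.5% district = 7.75% → $10.40
Ski goggles $69.45: sports equipment → 9.75% + 0% district = 9.75% → $6.77
Pair of jeans $74.11: clothing → 7.25% + 0.5% district = 7.75% → $5.74
Dish soap $3.52: everything else → 8.25% + 0% district = 8.25% → $0.29
Umbrella $16.30: everything else → 8.25% + 0% district = 8.25% → $1.34
Bike helmet $96.14: sports equipment → 9.75% + 0% district = 9.75% → $9.37
Subtotal = $824.80; tax = $68.44; total due = $893.24

$893.24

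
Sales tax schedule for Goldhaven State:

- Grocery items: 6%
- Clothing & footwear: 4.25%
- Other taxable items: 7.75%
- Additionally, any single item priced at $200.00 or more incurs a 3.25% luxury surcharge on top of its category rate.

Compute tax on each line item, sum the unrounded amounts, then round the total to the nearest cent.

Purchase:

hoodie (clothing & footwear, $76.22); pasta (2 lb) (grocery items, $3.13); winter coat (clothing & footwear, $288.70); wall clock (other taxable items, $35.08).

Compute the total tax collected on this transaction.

Hoodie $76.22: clothing & footwear → 4.25% → $3.23935
Pasta (2 lb) $3.13: grocery items → 6% → $0.1878
Winter coat $288.70: clothing & footwear → 4.25% + 3.25% surcharge = 7.5% → $21.6525
Wall clock $35.08: other taxable items → 7.75% → $2.7187
Unrounded tax sum = $27.79835 → $27.80

$27.80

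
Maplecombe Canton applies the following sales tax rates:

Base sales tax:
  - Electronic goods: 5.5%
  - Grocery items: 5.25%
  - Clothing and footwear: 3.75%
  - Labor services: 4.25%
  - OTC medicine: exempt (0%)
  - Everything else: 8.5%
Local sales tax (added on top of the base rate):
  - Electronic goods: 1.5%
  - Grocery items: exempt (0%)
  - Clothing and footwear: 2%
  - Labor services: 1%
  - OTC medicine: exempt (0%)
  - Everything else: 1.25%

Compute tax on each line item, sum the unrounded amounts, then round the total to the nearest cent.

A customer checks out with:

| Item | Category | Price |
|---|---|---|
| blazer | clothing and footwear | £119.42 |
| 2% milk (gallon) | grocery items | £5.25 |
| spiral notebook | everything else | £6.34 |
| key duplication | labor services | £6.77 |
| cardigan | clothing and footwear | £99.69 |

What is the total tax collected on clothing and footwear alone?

£12.60

Blazer £119.42: clothing and footwear → 3.75% + 2% local = 5.75% → £6.86665
Cardigan £99.69: clothing and footwear → 3.75% + 2% local = 5.75% → £5.732175
Tax on clothing and footwear: unrounded sum = £12.598825 → £12.60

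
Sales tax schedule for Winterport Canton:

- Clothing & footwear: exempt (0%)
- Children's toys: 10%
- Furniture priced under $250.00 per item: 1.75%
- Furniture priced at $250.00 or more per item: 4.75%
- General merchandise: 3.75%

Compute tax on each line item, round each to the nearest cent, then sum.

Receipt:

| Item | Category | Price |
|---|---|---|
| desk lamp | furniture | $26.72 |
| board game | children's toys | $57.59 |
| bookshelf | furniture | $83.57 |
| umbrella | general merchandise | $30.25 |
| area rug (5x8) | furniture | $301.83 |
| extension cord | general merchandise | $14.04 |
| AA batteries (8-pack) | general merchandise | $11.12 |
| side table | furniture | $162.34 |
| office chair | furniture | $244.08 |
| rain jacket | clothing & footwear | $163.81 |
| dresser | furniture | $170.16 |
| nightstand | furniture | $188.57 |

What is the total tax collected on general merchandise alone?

$2.08

Umbrella $30.25: general merchandise → 3.75% → $1.13
Extension cord $14.04: general merchandise → 3.75% → $0.53
AA batteries (8-pack) $11.12: general merchandise → 3.75% → $0.42
Tax on general merchandise = $1.13 + $0.53 + $0.42 = $2.08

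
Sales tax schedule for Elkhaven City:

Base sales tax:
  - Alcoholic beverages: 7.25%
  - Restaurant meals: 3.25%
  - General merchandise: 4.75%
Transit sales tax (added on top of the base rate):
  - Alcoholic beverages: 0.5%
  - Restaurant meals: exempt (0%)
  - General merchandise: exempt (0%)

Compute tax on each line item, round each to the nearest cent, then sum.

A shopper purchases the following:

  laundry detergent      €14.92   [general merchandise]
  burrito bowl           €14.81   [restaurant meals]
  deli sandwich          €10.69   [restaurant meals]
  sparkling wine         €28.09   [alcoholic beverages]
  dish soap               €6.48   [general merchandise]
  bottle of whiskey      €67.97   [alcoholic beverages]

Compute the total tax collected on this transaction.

€9.30

Laundry detergent €14.92: general merchandise → 4.75% + 0% transit = 4.75% → €0.71
Burrito bowl €14.81: restaurant meals → 3.25% + 0% transit = 3.25% → €0.48
Deli sandwich €10.69: restaurant meals → 3.25% + 0% transit = 3.25% → €0.35
Sparkling wine €28.09: alcoholic beverages → 7.25% + 0.5% transit = 7.75% → €2.18
Dish soap €6.48: general merchandise → 4.75% + 0% transit = 4.75% → €0.31
Bottle of whiskey €67.97: alcoholic beverages → 7.25% + 0.5% transit = 7.75% → €5.27
Total tax = €0.71 + €0.48 + €0.35 + €2.18 + €0.31 + €5.27 = €9.30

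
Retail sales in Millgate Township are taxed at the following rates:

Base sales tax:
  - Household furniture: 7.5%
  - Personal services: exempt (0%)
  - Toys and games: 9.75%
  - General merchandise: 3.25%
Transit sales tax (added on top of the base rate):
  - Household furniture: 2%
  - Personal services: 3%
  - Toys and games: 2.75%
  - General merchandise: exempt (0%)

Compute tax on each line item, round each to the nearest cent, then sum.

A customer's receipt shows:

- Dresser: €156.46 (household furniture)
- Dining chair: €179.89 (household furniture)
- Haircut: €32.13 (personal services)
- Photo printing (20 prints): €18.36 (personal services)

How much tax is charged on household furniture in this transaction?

€31.95

Dresser €156.46: household furniture → 7.5% + 2% transit = 9.5% → €14.86
Dining chair €179.89: household furniture → 7.5% + 2% transit = 9.5% → €17.09
Tax on household furniture = €14.86 + €17.09 = €31.95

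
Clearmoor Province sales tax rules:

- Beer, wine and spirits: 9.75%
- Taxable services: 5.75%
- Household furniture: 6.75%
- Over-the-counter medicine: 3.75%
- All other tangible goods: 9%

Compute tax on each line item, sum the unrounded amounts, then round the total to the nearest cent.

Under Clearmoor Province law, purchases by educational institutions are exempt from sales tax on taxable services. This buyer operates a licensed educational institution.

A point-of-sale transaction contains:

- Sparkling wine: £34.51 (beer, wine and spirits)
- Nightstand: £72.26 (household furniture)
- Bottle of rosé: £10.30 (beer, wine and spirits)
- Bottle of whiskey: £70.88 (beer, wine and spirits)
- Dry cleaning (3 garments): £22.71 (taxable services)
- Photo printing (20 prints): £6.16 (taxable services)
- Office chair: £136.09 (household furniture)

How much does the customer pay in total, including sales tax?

Sparkling wine £34.51: beer, wine and spirits → 9.75% → £3.364725
Nightstand £72.26: household furniture → 6.75% → £4.87755
Bottle of rosé £10.30: beer, wine and spirits → 9.75% → £1.00425
Bottle of whiskey £70.88: beer, wine and spirits → 9.75% → £6.9108
Dry cleaning (3 garments) £22.71: taxable services, buyer-exempt → 0% → £0.00
Photo printing (20 prints) £6.16: taxable services, buyer-exempt → 0% → £0.00
Office chair £136.09: household furniture → 6.75% → £9.186075
Subtotal = £352.91; unrounded tax = £25.3434 → £25.34; total due = £378.25

£378.25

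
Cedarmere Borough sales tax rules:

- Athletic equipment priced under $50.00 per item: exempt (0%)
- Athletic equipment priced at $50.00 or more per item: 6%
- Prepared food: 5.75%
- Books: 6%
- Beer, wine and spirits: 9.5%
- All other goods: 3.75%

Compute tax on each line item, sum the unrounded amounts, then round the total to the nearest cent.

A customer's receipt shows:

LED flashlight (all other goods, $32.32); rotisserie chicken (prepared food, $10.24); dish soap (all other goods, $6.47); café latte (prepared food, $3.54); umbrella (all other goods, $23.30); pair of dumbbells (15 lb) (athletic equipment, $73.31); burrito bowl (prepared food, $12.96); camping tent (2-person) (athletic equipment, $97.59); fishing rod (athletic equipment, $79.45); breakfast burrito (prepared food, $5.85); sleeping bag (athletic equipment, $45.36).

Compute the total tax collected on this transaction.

LED flashlight $32.32: all other goods → 3.75% → $1.212
Rotisserie chicken $10.24: prepared food → 5.75% → $0.5888
Dish soap $6.47: all other goods → 3.75% → $0.242625
Café latte $3.54: prepared food → 5.75% → $0.20355
Umbrella $23.30: all other goods → 3.75% → $0.87375
Pair of dumbbells (15 lb) $73.31: athletic equipment, $50.00 or more → 6% → $4.3986
Burrito bowl $12.96: prepared food → 5.75% → $0.7452
Camping tent (2-person) $97.59: athletic equipment, $50.00 or more → 6% → $5.8554
Fishing rod $79.45: athletic equipment, $50.00 or more → 6% → $4.767
Breakfast burrito $5.85: prepared food → 5.75% → $0.336375
Sleeping bag $45.36: athletic equipment, under $50.00 → 0% → $0.00
Unrounded tax sum = $19.2233 → $19.22

$19.22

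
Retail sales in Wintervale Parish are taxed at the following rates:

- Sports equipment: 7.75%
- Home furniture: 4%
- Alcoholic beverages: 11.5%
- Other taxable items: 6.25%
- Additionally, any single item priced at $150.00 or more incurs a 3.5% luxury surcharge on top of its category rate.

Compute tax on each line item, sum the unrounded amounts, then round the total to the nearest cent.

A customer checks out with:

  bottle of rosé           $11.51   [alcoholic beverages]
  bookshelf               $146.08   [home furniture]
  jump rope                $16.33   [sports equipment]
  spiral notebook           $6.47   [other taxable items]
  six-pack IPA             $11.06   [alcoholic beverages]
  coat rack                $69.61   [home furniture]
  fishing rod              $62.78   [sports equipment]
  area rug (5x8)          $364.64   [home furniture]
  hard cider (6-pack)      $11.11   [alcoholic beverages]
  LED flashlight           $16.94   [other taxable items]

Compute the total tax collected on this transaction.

Bottle of rosé $11.51: alcoholic beverages → 11.5% → $1.32365
Bookshelf $146.08: home furniture → 4% → $5.8432
Jump rope $16.33: sports equipment → 7.75% → $1.265575
Spiral notebook $6.47: other taxable items → 6.25% → $0.404375
Six-pack IPA $11.06: alcoholic beverages → 11.5% → $1.2719
Coat rack $69.61: home furniture → 4% → $2.7844
Fishing rod $62.78: sports equipment → 7.75% → $4.86545
Area rug (5x8) $364.64: home furniture → 4% + 3.5% surcharge = 7.5% → $27.348
Hard cider (6-pack) $11.11: alcoholic beverages → 11.5% → $1.27765
LED flashlight $16.94: other taxable items → 6.25% → $1.05875
Unrounded tax sum = $47.44295 → $47.44

$47.44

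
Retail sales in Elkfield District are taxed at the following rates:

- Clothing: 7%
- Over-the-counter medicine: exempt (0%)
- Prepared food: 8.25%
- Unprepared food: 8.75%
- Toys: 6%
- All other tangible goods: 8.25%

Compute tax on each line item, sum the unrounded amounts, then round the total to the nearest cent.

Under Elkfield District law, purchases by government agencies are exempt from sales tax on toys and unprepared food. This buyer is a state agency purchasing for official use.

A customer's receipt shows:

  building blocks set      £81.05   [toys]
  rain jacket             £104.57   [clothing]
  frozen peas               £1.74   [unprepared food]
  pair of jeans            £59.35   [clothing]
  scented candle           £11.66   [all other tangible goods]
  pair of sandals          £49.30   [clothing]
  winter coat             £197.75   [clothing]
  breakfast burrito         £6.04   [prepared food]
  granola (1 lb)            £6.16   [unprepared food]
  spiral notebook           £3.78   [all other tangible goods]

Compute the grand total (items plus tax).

£551.94

Building blocks set £81.05: toys, buyer-exempt → 0% → £0.00
Rain jacket £104.57: clothing → 7% → £7.3199
Frozen peas £1.74: unprepared food, buyer-exempt → 0% → £0.00
Pair of jeans £59.35: clothing → 7% → £4.1545
Scented candle £11.66: all other tangible goods → 8.25% → £0.96195
Pair of sandals £49.30: clothing → 7% → £3.451
Winter coat £197.75: clothing → 7% → £13.8425
Breakfast burrito £6.04: prepared food → 8.25% → £0.4983
Granola (1 lb) £6.16: unprepared food, buyer-exempt → 0% → £0.00
Spiral notebook £3.78: all other tangible goods → 8.25% → £0.31185
Subtotal = £521.40; unrounded tax = £30.54 → £30.54; total due = £551.94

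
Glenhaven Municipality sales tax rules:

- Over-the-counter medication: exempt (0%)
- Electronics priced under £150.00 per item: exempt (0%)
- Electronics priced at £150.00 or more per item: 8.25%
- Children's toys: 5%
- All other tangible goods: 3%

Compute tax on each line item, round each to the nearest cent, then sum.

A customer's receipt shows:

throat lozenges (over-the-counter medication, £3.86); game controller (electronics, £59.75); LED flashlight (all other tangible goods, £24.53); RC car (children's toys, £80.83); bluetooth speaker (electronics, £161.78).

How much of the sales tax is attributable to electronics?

Game controller £59.75: electronics, under £150.00 → 0% → £0.00
Bluetooth speaker £161.78: electronics, £150.00 or more → 8.25% → £13.35
Tax on electronics = £0.00 + £13.35 = £13.35

£13.35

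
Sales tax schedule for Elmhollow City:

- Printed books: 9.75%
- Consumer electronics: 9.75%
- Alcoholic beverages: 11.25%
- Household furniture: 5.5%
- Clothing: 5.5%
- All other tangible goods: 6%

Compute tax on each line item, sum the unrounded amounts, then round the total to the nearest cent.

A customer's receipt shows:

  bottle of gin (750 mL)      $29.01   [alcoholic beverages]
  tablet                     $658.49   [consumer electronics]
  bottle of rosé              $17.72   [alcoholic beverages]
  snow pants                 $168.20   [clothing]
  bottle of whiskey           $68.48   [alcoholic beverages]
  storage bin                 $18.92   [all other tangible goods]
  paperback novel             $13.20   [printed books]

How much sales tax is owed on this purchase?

Bottle of gin (750 mL) $29.01: alcoholic beverages → 11.25% → $3.263625
Tablet $658.49: consumer electronics → 9.75% → $64.202775
Bottle of rosé $17.72: alcoholic beverages → 11.25% → $1.9935
Snow pants $168.20: clothing → 5.5% → $9.251
Bottle of whiskey $68.48: alcoholic beverages → 11.25% → $7.704
Storage bin $18.92: all other tangible goods → 6% → $1.1352
Paperback novel $13.20: printed books → 9.75% → $1.287
Unrounded tax sum = $88.8371 → $88.84

$88.84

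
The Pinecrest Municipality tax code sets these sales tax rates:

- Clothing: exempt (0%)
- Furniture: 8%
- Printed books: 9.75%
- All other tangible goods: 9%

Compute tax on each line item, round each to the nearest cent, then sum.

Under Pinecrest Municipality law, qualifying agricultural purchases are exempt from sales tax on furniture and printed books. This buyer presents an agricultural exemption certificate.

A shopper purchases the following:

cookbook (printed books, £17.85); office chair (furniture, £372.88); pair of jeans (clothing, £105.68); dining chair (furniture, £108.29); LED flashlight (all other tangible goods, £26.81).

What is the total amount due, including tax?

£633.92

Cookbook £17.85: printed books, buyer-exempt → 0% → £0.00
Office chair £372.88: furniture, buyer-exempt → 0% → £0.00
Pair of jeans £105.68: clothing → 0% → £0.00
Dining chair £108.29: furniture, buyer-exempt → 0% → £0.00
LED flashlight £26.81: all other tangible goods → 9% → £2.41
Subtotal = £631.51; tax = £2.41; total due = £633.92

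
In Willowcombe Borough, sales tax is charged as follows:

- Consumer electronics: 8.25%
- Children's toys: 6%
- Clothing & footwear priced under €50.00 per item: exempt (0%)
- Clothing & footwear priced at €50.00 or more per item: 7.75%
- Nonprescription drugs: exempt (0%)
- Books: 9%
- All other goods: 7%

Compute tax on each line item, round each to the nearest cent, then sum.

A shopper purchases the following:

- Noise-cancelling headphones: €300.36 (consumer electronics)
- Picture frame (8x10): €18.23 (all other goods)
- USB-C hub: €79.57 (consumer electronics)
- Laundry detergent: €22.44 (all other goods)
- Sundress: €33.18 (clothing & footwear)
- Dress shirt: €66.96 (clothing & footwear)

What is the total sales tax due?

Noise-cancelling headphones €300.36: consumer electronics → 8.25% → €24.78
Picture frame (8x10) €18.23: all other goods → 7% → €1.28
USB-C hub €79.57: consumer electronics → 8.25% → €6.56
Laundry detergent €22.44: all other goods → 7% → €1.57
Sundress €33.18: clothing & footwear, under €50.00 → 0% → €0.00
Dress shirt €66.96: clothing & footwear, €50.00 or more → 7.75% → €5.19
Total tax = €24.78 + €1.28 + €6.56 + €1.57 + €5.19 = €39.38

€39.38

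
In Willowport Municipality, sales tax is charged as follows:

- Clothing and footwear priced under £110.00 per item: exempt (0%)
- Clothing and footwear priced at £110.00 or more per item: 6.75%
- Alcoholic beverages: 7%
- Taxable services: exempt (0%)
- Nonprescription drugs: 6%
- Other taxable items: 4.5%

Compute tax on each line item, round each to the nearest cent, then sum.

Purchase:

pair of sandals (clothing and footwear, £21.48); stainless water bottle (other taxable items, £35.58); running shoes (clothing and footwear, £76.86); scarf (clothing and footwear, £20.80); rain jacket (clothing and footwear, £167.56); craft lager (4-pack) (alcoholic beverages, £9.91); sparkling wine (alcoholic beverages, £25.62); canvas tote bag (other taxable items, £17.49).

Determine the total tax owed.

Pair of sandals £21.48: clothing and footwear, under £110.00 → 0% → £0.00
Stainless water bottle £35.58: other taxable items → 4.5% → £1.60
Running shoes £76.86: clothing and footwear, under £110.00 → 0% → £0.00
Scarf £20.80: clothing and footwear, under £110.00 → 0% → £0.00
Rain jacket £167.56: clothing and footwear, £110.00 or more → 6.75% → £11.31
Craft lager (4-pack) £9.91: alcoholic beverages → 7% → £0.69
Sparkling wine £25.62: alcoholic beverages → 7% → £1.79
Canvas tote bag £17.49: other taxable items → 4.5% → £0.79
Total tax = £1.60 + £11.31 + £0.69 + £1.79 + £0.79 = £16.18

£16.18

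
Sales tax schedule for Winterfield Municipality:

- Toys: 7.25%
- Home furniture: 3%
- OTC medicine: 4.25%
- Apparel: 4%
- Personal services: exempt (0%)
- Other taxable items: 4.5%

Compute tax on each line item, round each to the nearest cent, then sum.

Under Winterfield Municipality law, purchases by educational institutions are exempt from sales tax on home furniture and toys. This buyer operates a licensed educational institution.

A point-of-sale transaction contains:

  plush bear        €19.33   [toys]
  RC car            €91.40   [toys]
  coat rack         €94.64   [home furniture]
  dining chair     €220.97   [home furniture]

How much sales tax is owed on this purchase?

€0.00

Plush bear €19.33: toys, buyer-exempt → 0% → €0.00
RC car €91.40: toys, buyer-exempt → 0% → €0.00
Coat rack €94.64: home furniture, buyer-exempt → 0% → €0.00
Dining chair €220.97: home furniture, buyer-exempt → 0% → €0.00
Total tax = €0.00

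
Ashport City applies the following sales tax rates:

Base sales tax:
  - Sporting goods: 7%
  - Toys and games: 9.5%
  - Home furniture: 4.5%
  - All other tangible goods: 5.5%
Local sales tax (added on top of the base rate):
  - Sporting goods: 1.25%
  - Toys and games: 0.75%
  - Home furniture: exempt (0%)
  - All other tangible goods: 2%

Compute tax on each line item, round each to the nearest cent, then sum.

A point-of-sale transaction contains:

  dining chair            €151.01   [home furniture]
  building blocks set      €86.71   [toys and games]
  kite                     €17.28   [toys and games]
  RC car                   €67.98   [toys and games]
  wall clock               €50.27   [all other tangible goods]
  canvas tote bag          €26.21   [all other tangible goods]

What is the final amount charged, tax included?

€429.63

Dining chair €151.01: home furniture → 4.5% + 0% local = 4.5% → €6.80
Building blocks set €86.71: toys and games → 9.5% + 0.75% local = 10.25% → €8.89
Kite €17.28: toys and games → 9.5% + 0.75% local = 10.25% → €1.77
RC car €67.98: toys and games → 9.5% + 0.75% local = 10.25% → €6.97
Wall clock €50.27: all other tangible goods → 5.5% + 2% local = 7.5% → €3.77
Canvas tote bag €26.21: all other tangible goods → 5.5% + 2% local = 7.5% → €1.97
Subtotal = €399.46; tax = €30.17; total due = €429.63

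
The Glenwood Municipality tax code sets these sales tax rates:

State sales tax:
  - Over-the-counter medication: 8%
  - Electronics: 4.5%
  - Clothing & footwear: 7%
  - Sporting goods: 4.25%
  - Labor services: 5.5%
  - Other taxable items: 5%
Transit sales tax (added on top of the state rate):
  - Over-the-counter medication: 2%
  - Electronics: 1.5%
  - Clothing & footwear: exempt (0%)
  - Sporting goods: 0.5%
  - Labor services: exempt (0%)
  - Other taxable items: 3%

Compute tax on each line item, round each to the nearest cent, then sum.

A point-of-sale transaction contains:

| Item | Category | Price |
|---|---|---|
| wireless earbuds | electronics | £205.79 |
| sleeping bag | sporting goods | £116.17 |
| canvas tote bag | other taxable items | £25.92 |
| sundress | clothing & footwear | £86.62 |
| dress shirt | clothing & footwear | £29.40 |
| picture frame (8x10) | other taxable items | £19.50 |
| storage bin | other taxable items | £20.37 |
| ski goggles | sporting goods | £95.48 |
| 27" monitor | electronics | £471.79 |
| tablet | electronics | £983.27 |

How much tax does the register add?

£123.10

Wireless earbuds £205.79: electronics → 4.5% + 1.5% transit = 6% → £12.35
Sleeping bag £116.17: sporting goods → 4.25% + 0.5% transit = 4.75% → £5.52
Canvas tote bag £25.92: other taxable items → 5% + 3% transit = 8% → £2.07
Sundress £86.62: clothing & footwear → 7% + 0% transit = 7% → £6.06
Dress shirt £29.40: clothing & footwear → 7% + 0% transit = 7% → £2.06
Picture frame (8x10) £19.50: other taxable items → 5% + 3% transit = 8% → £1.56
Storage bin £20.37: other taxable items → 5% + 3% transit = 8% → £1.63
Ski goggles £95.48: sporting goods → 4.25% + 0.5% transit = 4.75% → £4.54
27" monitor £471.79: electronics → 4.5% + 1.5% transit = 6% → £28.31
Tablet £983.27: electronics → 4.5% + 1.5% transit = 6% → £59.00
Total tax = £12.35 + £5.52 + £2.07 + £6.06 + £2.06 + £1.56 + £1.63 + £4.54 + £28.31 + £59.00 = £123.10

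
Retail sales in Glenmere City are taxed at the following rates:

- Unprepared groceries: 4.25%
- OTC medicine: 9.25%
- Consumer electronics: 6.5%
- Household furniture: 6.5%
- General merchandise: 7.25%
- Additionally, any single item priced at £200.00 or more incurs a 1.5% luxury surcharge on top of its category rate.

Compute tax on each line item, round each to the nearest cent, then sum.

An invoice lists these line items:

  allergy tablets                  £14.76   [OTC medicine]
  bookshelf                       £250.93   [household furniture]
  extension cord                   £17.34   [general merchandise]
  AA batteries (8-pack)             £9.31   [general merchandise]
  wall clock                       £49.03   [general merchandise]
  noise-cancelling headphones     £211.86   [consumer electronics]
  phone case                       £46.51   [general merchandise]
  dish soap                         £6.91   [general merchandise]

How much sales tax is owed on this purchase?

£47.74

Allergy tablets £14.76: OTC medicine → 9.25% → £1.37
Bookshelf £250.93: household furniture → 6.5% + 1.5% surcharge = 8% → £20.07
Extension cord £17.34: general merchandise → 7.25% → £1.26
AA batteries (8-pack) £9.31: general merchandise → 7.25% → £0.67
Wall clock £49.03: general merchandise → 7.25% → £3.55
Noise-cancelling headphones £211.86: consumer electronics → 6.5% + 1.5% surcharge = 8% → £16.95
Phone case £46.51: general merchandise → 7.25% → £3.37
Dish soap £6.91: general merchandise → 7.25% → £0.50
Total tax = £1.37 + £20.07 + £1.26 + £0.67 + £3.55 + £16.95 + £3.37 + £0.50 = £47.74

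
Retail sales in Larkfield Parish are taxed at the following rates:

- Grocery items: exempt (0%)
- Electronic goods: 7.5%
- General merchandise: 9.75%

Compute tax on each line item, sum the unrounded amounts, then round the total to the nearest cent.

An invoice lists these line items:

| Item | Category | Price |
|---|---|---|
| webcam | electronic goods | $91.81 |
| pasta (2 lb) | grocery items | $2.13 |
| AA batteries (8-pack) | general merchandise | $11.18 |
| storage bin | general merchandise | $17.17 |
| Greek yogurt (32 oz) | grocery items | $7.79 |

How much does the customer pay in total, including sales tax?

Webcam $91.81: electronic goods → 7.5% → $6.88575
Pasta (2 lb) $2.13: grocery items → 0% → $0.00
AA batteries (8-pack) $11.18: general merchandise → 9.75% → $1.09005
Storage bin $17.17: general merchandise → 9.75% → $1.674075
Greek yogurt (32 oz) $7.79: grocery items → 0% → $0.00
Subtotal = $130.08; unrounded tax = $9.649875 → $9.65; total due = $139.73

$139.73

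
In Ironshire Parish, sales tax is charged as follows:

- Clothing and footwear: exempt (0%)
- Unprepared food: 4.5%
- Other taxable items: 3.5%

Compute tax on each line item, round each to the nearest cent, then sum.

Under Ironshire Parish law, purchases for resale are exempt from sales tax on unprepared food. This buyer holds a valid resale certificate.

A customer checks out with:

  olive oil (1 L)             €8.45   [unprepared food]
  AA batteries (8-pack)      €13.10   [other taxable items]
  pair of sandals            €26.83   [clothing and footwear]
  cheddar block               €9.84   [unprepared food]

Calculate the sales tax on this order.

€0.46

Olive oil (1 L) €8.45: unprepared food, buyer-exempt → 0% → €0.00
AA batteries (8-pack) €13.10: other taxable items → 3.5% → €0.46
Pair of sandals €26.83: clothing and footwear → 0% → €0.00
Cheddar block €9.84: unprepared food, buyer-exempt → 0% → €0.00
Total tax = €0.46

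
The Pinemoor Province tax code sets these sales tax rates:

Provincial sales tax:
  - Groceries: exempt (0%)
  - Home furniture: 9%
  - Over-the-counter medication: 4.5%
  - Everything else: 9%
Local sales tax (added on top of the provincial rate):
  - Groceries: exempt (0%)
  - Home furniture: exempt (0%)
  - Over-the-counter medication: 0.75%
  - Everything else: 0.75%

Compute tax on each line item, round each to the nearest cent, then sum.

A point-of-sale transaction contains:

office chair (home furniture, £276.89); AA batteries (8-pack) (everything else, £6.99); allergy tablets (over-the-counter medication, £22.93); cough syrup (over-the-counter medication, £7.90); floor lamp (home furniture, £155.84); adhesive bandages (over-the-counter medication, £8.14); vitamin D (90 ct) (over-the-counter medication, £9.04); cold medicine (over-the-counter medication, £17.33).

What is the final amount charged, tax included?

Office chair £276.89: home furniture → 9% + 0% local = 9% → £24.92
AA batteries (8-pack) £6.99: everything else → 9% + 0.75% local = 9.75% → £0.68
Allergy tablets £22.93: over-the-counter medication → 4.5% + 0.75% local = 5.25% → £1.20
Cough syrup £7.90: over-the-counter medication → 4.5% + 0.75% local = 5.25% → £0.41
Floor lamp £155.84: home furniture → 9% + 0% local = 9% → £14.03
Adhesive bandages £8.14: over-the-counter medication → 4.5% + 0.75% local = 5.25% → £0.43
Vitamin D (90 ct) £9.04: over-the-counter medication → 4.5% + 0.75% local = 5.25% → £0.47
Cold medicine £17.33: over-the-counter medication → 4.5% + 0.75% local = 5.25% → £0.91
Subtotal = £505.06; tax = £43.05; total due = £548.11

£548.11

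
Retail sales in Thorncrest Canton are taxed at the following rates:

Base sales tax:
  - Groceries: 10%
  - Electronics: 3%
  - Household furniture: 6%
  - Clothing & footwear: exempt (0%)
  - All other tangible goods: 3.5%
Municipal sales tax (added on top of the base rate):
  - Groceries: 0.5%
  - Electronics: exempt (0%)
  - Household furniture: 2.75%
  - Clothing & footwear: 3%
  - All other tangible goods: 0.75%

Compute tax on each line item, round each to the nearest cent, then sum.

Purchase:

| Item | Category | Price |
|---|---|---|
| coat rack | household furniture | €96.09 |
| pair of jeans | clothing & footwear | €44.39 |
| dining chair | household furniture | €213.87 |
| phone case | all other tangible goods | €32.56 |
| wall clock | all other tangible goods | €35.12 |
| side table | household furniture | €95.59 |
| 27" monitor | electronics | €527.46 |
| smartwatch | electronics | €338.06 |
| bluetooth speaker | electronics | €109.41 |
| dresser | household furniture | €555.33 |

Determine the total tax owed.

Coat rack €96.09: household furniture → 6% + 2.75% municipal = 8.75% → €8.41
Pair of jeans €44.39: clothing & footwear → 0% + 3% municipal = 3% → €1.33
Dining chair €213.87: household furniture → 6% + 2.75% municipal = 8.75% → €18.71
Phone case €32.56: all other tangible goods → 3.5% + 0.75% municipal = 4.25% → €1.38
Wall clock €35.12: all other tangible goods → 3.5% + 0.75% municipal = 4.25% → €1.49
Side table €95.59: household furniture → 6% + 2.75% municipal = 8.75% → €8.36
27" monitor €527.46: electronics → 3% + 0% municipal = 3% → €15.82
Smartwatch €338.06: electronics → 3% + 0% municipal = 3% → €10.14
Bluetooth speaker €109.41: electronics → 3% + 0% municipal = 3% → €3.28
Dresser €555.33: household furniture → 6% + 2.75% municipal = 8.75% → €48.59
Total tax = €8.41 + €1.33 + €18.71 + €1.38 + €1.49 + €8.36 + €15.82 + €10.14 + €3.28 + €48.59 = €117.51

€117.51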